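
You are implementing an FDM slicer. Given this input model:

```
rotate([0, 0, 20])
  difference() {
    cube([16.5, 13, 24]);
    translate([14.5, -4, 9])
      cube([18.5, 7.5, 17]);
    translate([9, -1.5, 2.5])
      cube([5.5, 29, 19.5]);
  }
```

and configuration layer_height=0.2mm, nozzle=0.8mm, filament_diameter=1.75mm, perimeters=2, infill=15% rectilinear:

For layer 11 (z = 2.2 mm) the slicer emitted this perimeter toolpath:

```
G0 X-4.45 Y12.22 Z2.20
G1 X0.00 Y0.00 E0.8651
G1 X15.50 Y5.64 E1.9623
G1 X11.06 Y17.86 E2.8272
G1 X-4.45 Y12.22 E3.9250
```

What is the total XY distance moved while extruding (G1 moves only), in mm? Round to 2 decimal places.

Sum the Euclidean lengths of each G1 segment: total = 59.00 mm.

59.00 mm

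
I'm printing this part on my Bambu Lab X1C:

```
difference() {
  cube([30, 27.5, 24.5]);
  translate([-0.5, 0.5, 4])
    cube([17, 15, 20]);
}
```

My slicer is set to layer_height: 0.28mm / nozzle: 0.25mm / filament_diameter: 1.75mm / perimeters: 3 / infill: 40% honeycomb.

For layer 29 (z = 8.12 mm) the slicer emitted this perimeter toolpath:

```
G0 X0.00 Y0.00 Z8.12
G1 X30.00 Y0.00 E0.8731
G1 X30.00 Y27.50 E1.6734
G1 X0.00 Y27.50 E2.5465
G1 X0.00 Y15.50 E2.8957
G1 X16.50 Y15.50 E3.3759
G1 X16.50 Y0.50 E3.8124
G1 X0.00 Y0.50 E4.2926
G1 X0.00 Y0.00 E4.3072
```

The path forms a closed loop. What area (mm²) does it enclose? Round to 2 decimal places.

Apply the shoelace formula to the sequence of (X, Y) vertices; enclosed area = 577.50 mm².

577.50 mm²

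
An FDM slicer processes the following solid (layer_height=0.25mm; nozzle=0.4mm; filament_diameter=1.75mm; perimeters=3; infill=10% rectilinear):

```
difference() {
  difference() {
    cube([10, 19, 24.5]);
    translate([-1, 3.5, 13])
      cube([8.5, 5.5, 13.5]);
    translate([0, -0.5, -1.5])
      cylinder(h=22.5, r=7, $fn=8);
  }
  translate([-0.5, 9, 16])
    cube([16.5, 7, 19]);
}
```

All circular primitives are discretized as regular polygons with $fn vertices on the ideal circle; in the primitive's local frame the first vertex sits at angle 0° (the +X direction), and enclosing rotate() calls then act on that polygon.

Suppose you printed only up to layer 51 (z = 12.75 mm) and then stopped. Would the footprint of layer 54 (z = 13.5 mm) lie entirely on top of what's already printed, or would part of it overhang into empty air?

Compare the two slices. At z = 12.75: the cube is present — its section is the full 10×19 rectangle (area 190.00 mm²); the cube at (-1, 3.5) does not reach this height (z outside [13, 26.5]); the r=7 cylinder at (0, -0.5) gives a regular 8-gon of circumradius 7 (constant along its height) (area = (8/2)·7.000²·sin(360°/8) = 138.59 mm²); After the difference (first − rest): starting from the 10×19 cube (190.00 mm²), the r=7 cylinder at (0, -0.5) partially overlaps it — only the 31.20 mm² overlap (of its 138.59 mm²) is removed, clipping the outline — area = 158.80 mm²; the cube at (-0.5, 9) is not intersected at this z (z outside [16, 35]); After the difference (first − rest): none of the subtracted shapes is present at this height, so that combined region is unchanged — area = 158.80 mm². At z = 13.5: the cube (footprint 10×19) is included at this height (area 190.00 mm²); the 8.5×5.5 cube at (-1, 3.5) contributes its full rectangle (area 46.75 mm²); the r=7 cylinder at (0, -0.5) contributes a regular 8-gon of circumradius 7 (area = (8/2)·7.000²·sin(360°/8) = 138.59 mm²); Subtracting the remaining from the first: starting from the 10×19 cube (190.00 mm²), the 8.5×5.5 cube at (-1, 3.5) partially overlaps it — only the 41.25 mm² overlap (of its 46.75 mm²) is removed, clipping the outline; the r=7 cylinder at (0, -0.5) partially overlaps it — only the 21.24 mm² overlap (of its 138.59 mm²) is removed, clipping the outline — area = 127.51 mm²; the cube at (-0.5, 9) does not reach this height (z outside [16, 35]); Subtracting the remaining from the first: none of the subtracted shapes is present at this height, so that combined region is unchanged — area = 127.51 mm². Checking containment: the cross-section at z = 13.5 is a subset of the cross-section at z = 12.75.

entirely on top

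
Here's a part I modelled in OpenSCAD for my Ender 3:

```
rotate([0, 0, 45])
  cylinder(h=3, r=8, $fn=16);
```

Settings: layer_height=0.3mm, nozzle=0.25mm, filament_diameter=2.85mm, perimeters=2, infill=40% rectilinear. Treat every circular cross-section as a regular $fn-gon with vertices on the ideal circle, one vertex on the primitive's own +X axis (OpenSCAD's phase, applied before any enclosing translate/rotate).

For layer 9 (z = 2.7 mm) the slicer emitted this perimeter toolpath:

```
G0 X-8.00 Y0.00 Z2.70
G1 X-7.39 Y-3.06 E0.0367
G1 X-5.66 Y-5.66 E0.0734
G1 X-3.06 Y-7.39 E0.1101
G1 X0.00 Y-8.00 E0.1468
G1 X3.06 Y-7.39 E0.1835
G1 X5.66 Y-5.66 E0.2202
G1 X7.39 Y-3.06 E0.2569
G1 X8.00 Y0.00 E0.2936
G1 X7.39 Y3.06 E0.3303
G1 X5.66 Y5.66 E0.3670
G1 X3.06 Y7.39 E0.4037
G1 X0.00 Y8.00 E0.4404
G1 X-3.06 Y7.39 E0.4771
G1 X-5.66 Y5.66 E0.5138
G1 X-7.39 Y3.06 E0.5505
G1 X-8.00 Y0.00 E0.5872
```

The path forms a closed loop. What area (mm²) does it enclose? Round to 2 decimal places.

195.95 mm²

Apply the shoelace formula to the sequence of (X, Y) vertices; enclosed area = 195.95 mm².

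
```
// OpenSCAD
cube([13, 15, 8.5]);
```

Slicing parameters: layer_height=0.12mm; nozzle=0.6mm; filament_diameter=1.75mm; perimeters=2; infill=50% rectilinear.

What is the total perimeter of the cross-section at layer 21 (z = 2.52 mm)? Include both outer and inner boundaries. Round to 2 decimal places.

56.00 mm

At z = 2.52 mm: the 13×15 cube contributes its full rectangle (perimeter 56.00 mm). Overall, the cross-section is a single solid region. Total boundary length (outer) = 56.00 mm.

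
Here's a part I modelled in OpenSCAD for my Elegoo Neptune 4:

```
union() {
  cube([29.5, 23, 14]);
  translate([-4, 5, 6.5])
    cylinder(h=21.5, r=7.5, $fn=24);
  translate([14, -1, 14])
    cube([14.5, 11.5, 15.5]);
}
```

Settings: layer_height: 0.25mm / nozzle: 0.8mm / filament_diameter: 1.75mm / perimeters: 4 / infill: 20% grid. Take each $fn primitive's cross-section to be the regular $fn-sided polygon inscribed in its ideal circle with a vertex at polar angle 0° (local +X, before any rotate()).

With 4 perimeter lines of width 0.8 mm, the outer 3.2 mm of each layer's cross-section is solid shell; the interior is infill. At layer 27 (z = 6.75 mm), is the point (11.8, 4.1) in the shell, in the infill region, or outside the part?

At z = 6.75 mm: the 29.5×23 cube contributes its full rectangle; the r=7.5 cylinder at (-4, 5) gives a regular 24-gon of circumradius 7.5 (constant along its height); the cube at (14, -1) does not reach this height (z outside [14, 29.5]); Merging all regions: the regions partially overlap (shared area 29.60 mm²), so overlapping operands fuse into one piece — 1 connected region. Overall, the cross-section is a single solid region. The nearest boundary edge runs (29.50, 0.00)→(1.54, 0.00); distance from the point to it = 4.10 mm. The point is inside the cross-section and 4.10 mm from the nearest boundary — more than the 3.2 mm shell width (4 × 0.8), so it's in the infill interior.

infill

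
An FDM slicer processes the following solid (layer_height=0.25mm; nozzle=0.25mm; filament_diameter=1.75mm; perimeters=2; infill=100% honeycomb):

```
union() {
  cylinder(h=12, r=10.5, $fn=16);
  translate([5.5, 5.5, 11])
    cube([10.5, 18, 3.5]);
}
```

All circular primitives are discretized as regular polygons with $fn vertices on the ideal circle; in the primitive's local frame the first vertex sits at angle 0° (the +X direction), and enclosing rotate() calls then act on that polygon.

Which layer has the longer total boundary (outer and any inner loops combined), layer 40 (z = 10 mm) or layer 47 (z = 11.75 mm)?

Layer 40 (z = 10): the cylinder: section is a regular 16-gon, circumradius r=10.5 (perimeter = 2·16·10.500·sin(180°/16) = 65.55 mm); the cube at (5.5, 5.5) is not intersected at this z (z outside [11, 14.5]); Merging all regions: only the r=10.5 cylinder is present, so the union is just that shape — boundary = 65.55 mm. So its perimeter = 65.55 mm. Layer 47 (z = 11.75): the cylinder: section is a regular 16-gon, circumradius r=10.5 (perimeter = 2·16·10.500·sin(180°/16) = 65.55 mm); the cube at (5.5, 5.5) (footprint 10.5×18) is included at this height (perimeter 57.00 mm); Combining (union): the regions partially overlap (shared area 6.18 mm²), so the edge portions inside another operand are dropped and the merged outline is re-measured after clipping — boundary = 111.50 mm. So its perimeter = 111.50 mm. Layer 47 is larger (111.50 vs 65.55 mm).

layer 47 (z = 11.75 mm)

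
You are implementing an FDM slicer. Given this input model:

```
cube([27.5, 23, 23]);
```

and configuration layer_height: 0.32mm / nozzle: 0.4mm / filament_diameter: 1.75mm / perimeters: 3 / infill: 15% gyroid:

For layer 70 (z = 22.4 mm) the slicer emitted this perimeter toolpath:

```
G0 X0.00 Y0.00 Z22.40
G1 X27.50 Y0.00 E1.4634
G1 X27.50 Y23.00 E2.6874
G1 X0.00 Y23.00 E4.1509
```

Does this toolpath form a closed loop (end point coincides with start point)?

Start point (G0): (0.00, 0.00). End point (last G1): the path does not return to the start — open.

no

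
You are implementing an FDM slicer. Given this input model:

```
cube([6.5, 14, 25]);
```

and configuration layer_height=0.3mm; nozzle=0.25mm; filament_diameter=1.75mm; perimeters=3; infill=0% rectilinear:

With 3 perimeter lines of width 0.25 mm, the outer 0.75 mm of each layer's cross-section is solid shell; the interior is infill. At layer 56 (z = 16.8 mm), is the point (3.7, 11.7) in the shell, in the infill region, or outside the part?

infill

At z = 16.8 mm: the cube (footprint 6.5×14) is included at this height. Overall, the cross-section is a single solid region. The nearest boundary edge runs (6.50, 14.00)→(0.00, 14.00); distance from the point to it = 2.30 mm. The point is inside the cross-section and 2.30 mm from the nearest boundary — more than the 0.75 mm shell width (3 × 0.25), so it's in the infill interior.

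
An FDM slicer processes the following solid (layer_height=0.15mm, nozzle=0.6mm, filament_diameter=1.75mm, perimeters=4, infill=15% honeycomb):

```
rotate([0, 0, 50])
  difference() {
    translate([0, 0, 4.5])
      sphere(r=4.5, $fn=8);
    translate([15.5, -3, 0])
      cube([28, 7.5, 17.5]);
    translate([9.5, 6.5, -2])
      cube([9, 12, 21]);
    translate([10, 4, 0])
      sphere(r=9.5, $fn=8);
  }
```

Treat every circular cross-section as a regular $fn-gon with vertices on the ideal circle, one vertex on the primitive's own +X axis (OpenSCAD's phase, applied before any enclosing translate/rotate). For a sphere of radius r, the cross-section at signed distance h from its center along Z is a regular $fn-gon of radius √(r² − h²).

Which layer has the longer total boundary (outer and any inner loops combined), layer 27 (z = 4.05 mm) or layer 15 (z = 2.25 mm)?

Layer 27 (z = 4.05): the r=4.5 sphere slices to a regular 8-gon of circumradius 4.477 (√(r²−h²) with h=0.45 from center) (perimeter = 2·8·4.477·sin(180°/8) = 27.42 mm); the cube at (15.5, -3) is present — its section is the full 28×7.5 rectangle (perimeter 71.00 mm); the cube at (9.5, 6.5) is present — its section is the full 9×12 rectangle (perimeter 42.00 mm); the sphere at (10, 4): section is a regular 8-gon, circumradius = √(r²−h²) = √(9.5²−4.05²) = 8.593 (perimeter = 2·8·8.593·sin(180°/8) = 52.62 mm); After the difference (first − rest): starting from the r=4.5 sphere, the 28×7.5 cube at (15.5, -3) misses the remaining region (no effect); the 9×12 cube at (9.5, 6.5) misses the remaining region (no effect); the r=9.5 sphere at (10, 4) partially overlaps it — only the 6.18 mm² overlap (of its 208.87 mm²) is removed, clipping the outline — boundary = 26.33 mm; (whole slice rotated 50° about Z — lengths, areas and connectivity unchanged). So its perimeter = 26.33 mm. Layer 15 (z = 2.25): the r=4.5 sphere contributes a regular 8-gon of circumradius √(4.5²−2.25²) = 3.897 (perimeter = 2·8·3.897·sin(180°/8) = 23.86 mm); the cube at (15.5, -3) is present — its section is the full 28×7.5 rectangle (perimeter 71.00 mm); the cube at (9.5, 6.5) is present — its section is the full 9×12 rectangle (perimeter 42.00 mm); the r=9.5 sphere at (10, 4) slices to a regular 8-gon of circumradius 9.230 (√(r²−h²) with h=2.25 from center) (perimeter = 2·8·9.230·sin(180°/8) = 56.51 mm); Taking the first minus the rest: starting from the r=4.5 sphere, the 28×7.5 cube at (15.5, -3) misses the remaining region (no effect); the 9×12 cube at (9.5, 6.5) misses the remaining region (no effect); the r=9.5 sphere at (10, 4) partially overlaps it — only the 5.90 mm² overlap (of its 240.95 mm²) is removed, clipping the outline — boundary = 22.74 mm; (rotated 50° about Z; rotation is an isometry so areas/perimeters/island counts are preserved). So its perimeter = 22.74 mm. Layer 27 is larger (26.33 vs 22.74 mm).

layer 27 (z = 4.05 mm)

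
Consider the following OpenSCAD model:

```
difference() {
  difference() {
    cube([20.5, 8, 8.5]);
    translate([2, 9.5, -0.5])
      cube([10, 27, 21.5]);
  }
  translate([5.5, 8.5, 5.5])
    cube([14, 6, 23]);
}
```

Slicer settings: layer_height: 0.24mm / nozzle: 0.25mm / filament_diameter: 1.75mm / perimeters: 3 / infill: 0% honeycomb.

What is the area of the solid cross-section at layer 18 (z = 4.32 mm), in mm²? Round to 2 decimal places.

164.00 mm²

At z = 4.32 mm: the 20.5×8 cube contributes its full rectangle (area 164.00 mm²); the 10×27 cube at (2, 9.5) contributes its full rectangle (area 270.00 mm²); After the difference (first − rest): starting from the 20.5×8 cube (164.00 mm²), the 10×27 cube at (2, 9.5) misses the remaining region (no effect) — area = 164.00 mm²; the cube at (5.5, 8.5) is absent (z outside [5.5, 28.5]); Taking the first minus the rest: none of the subtracted shapes is present at this height, so that combined region is unchanged — area = 164.00 mm². Overall, the cross-section is a single solid region. Net area = 164.00 mm².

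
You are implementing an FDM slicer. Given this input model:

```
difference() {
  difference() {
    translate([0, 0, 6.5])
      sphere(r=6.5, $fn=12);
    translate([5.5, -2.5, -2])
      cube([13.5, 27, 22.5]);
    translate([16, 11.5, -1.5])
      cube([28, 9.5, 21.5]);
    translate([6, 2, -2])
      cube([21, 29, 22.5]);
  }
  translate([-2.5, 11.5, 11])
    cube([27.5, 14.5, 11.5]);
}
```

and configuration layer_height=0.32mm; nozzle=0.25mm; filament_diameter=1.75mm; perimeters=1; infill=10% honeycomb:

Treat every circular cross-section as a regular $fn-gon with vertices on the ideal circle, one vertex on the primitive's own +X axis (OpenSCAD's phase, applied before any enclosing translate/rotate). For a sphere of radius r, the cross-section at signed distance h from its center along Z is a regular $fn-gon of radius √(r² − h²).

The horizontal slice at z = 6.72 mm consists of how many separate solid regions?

At z = 6.72 mm: the r=6.5 sphere contributes a regular 12-gon of circumradius √(6.5²−0.22²) = 6.496; the 13.5×27 cube at (5.5, -2.5) contributes its full rectangle; the cube at (16, 11.5) is present — its section is the full 28×9.5 rectangle; the cube at (6, 2) (footprint 21×29) is included at this height; Subtracting the remaining from the first: starting from the r=6.5 sphere, the 13.5×27 cube at (5.5, -2.5) partially overlaps it — only the 3.48 mm² overlap (of its 364.50 mm²) is removed, clipping the outline; the 28×9.5 cube at (16, 11.5) misses the remaining region (no effect); the 21×29 cube at (6, 2) misses the remaining region (no effect) — 1 connected region; the cube at (-2.5, 11.5) is not intersected at this z (z outside [11, 22.5]); Subtracting the remaining from the first: none of the subtracted shapes is present at this height, so the result so far is unchanged — 1 connected region. The result has 1 disconnected region.

1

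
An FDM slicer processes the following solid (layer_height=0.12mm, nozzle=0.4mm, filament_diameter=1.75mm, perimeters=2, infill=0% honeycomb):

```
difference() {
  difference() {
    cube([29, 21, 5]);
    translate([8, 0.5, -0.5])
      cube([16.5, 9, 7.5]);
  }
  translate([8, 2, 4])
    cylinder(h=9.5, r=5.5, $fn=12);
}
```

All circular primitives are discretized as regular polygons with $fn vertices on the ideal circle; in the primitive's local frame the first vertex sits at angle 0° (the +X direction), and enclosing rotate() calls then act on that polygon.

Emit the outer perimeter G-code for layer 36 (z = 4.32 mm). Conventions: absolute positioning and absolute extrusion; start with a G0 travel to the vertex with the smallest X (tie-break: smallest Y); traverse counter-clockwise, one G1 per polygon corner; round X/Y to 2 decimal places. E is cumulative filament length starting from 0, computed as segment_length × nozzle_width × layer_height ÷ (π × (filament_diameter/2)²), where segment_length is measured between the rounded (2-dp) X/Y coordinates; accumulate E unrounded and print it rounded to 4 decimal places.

G0 X0.00 Y0.00 Z4.32
G1 X3.04 Y0.00 E0.0607
G1 X2.50 Y2.00 E0.1020
G1 X3.24 Y4.75 E0.1588
G1 X5.25 Y6.76 E0.2156
G1 X8.00 Y7.50 E0.2724
G1 X8.00 Y9.50 E0.3123
G1 X24.50 Y9.50 E0.6416
G1 X24.50 Y0.50 E0.8212
G1 X13.10 Y0.50 E1.0487
G1 X12.96 Y0.00 E1.0591
G1 X29.00 Y0.00 E1.3791
G1 X29.00 Y21.00 E1.7982
G1 X0.00 Y21.00 E2.3770
G1 X0.00 Y0.00 E2.7960

At z = 4.32 mm: the cube is present — its section is the full 29×21 rectangle; the cube at (8, 0.5) is present — its section is the full 16.5×9 rectangle; After the difference (first − rest): starting from the 29×21 cube, the 16.5×9 cube at (8, 0.5) lies wholly inside it (removes its full 148.50 mm² and its 51.00 mm outline becomes a hole wall) — 1 connected region with 1 hole; the cylinder at (8, 2): section is a regular 12-gon, circumradius r=5.5; Taking the first minus the rest: starting from that combined region, the r=5.5 cylinder at (8, 2) partially overlaps it — only the 35.67 mm² overlap (of its 90.75 mm²) is removed, clipping the outline — 1 connected region. The outline is a single polygon with 14 vertices. Extrusion per mm of travel: 0.4 × 0.12 / (π × 0.875²) = 0.019956. Accumulating E over each segment gives final E = 2.7960.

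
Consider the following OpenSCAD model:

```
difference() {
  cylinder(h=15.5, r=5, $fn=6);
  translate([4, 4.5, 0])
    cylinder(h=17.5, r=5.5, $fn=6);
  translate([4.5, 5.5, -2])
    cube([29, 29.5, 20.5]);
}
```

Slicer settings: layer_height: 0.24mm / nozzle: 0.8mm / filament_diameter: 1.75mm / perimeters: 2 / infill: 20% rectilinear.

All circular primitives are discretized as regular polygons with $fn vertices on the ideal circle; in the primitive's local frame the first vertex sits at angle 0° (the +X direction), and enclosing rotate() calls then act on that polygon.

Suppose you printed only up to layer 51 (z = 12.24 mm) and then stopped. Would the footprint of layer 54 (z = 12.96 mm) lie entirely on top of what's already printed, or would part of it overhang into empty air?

Compare the two slices. At z = 12.24: the r=5 cylinder contributes a regular 6-gon of circumradius 5 (area = (6/2)·5.000²·sin(360°/6) = 64.95 mm²); the cylinder at (4, 4.5): section is a regular 6-gon, circumradius r=5.5 (area = (6/2)·5.500²·sin(360°/6) = 78.59 mm²); the cube at (4.5, 5.5) is present — its section is the full 29×29.5 rectangle (area 855.50 mm²); After the difference (first − rest): starting from the r=5 cylinder (64.95 mm²), the r=5.5 cylinder at (4, 4.5) partially overlaps it — only the 17.88 mm² overlap (of its 78.59 mm²) is removed, clipping the outline; the 29×29.5 cube at (4.5, 5.5) misses the remaining region (no effect) — area = 47.07 mm². At z = 12.96: the cylinder: section is a regular 6-gon, circumradius r=5 (area = (6/2)·5.000²·sin(360°/6) = 64.95 mm²); the cylinder at (4, 4.5): section is a regular 6-gon, circumradius r=5.5 (area = (6/2)·5.500²·sin(360°/6) = 78.59 mm²); the 29×29.5 cube at (4.5, 5.5) contributes its full rectangle (area 855.50 mm²); Taking the first minus the rest: starting from the r=5 cylinder (64.95 mm²), the r=5.5 cylinder at (4, 4.5) partially overlaps it — only the 17.88 mm² overlap (of its 78.59 mm²) is removed, clipping the outline; the 29×29.5 cube at (4.5, 5.5) misses the remaining region (no effect) — area = 47.07 mm². Checking containment: the cross-section at z = 12.96 is a subset of the cross-section at z = 12.24.

entirely on top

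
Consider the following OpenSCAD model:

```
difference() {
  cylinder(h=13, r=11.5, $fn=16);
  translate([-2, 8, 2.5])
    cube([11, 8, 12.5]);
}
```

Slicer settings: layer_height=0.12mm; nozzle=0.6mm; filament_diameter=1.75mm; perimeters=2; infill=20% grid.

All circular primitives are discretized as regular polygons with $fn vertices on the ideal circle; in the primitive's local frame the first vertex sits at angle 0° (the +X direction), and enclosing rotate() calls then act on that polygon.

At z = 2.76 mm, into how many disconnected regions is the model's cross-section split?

At z = 2.76 mm: the cylinder: section is a regular 16-gon, circumradius r=11.5; the cube at (-2, 8) (footprint 11×8) is included at this height; Taking the first minus the rest: starting from the r=11.5 cylinder, the 11×8 cube at (-2, 8) partially overlaps it — only the 25.23 mm² overlap (of its 88.00 mm²) is removed, clipping the outline — 1 connected region. The result has 1 disconnected region.

1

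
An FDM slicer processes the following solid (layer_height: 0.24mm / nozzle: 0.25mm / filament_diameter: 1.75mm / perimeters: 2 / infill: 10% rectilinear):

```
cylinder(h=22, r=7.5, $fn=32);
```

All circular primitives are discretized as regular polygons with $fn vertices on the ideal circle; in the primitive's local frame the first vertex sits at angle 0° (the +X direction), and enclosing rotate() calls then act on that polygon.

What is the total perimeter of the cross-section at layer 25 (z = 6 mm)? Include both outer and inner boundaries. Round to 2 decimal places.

At z = 6 mm: the r=7.5 cylinder contributes a regular 32-gon of circumradius 7.5 (perimeter = 2·32·7.500·sin(180°/32) = 47.05 mm). Overall, the cross-section is a single solid region. Total boundary length (outer) = 47.05 mm.

47.05 mm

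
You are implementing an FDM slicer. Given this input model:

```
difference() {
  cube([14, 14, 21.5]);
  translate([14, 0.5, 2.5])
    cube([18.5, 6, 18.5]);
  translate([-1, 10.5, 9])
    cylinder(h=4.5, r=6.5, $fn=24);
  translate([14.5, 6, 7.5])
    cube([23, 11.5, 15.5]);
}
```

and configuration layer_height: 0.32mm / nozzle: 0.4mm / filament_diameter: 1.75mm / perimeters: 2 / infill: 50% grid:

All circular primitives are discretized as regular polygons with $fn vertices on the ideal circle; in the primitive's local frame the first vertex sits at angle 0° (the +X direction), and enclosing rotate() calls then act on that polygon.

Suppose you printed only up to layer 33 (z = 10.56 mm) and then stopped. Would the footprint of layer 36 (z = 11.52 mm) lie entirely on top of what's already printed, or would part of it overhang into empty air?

entirely on top

Compare the two slices. At z = 10.56: the cube (footprint 14×14) is included at this height (area 196.00 mm²); the cube at (14, 0.5) (footprint 18.5×6) is included at this height (area 111.00 mm²); the r=6.5 cylinder at (-1, 10.5) gives a regular 24-gon of circumradius 6.5 (constant along its height) (area = (24/2)·6.500²·sin(360°/24) = 131.22 mm²); the cube at (14.5, 6) (footprint 23×11.5) is included at this height (area 264.50 mm²); Taking the first minus the rest: starting from the 14×14 cube (196.00 mm²), the 18.5×6 cube at (14, 0.5) misses the remaining region (no effect); the r=6.5 cylinder at (-1, 10.5) partially overlaps it — only the 44.34 mm² overlap (of its 131.22 mm²) is removed, clipping the outline; the 23×11.5 cube at (14.5, 6) misses the remaining region (no effect) — area = 151.66 mm². At z = 11.52: the 14×14 cube contributes its full rectangle (area 196.00 mm²); the cube at (14, 0.5) (footprint 18.5×6) is included at this height (area 111.00 mm²); the r=6.5 cylinder at (-1, 10.5) gives a regular 24-gon of circumradius 6.5 (constant along its height) (area = (24/2)·6.500²·sin(360°/24) = 131.22 mm²); the 23×11.5 cube at (14.5, 6) contributes its full rectangle (area 264.50 mm²); After the difference (first − rest): starting from the 14×14 cube (196.00 mm²), the 18.5×6 cube at (14, 0.5) misses the remaining region (no effect); the r=6.5 cylinder at (-1, 10.5) partially overlaps it — only the 44.34 mm² overlap (of its 131.22 mm²) is removed, clipping the outline; the 23×11.5 cube at (14.5, 6) misses the remaining region (no effect) — area = 151.66 mm². Checking containment: the cross-section at z = 11.52 is a subset of the cross-section at z = 10.56.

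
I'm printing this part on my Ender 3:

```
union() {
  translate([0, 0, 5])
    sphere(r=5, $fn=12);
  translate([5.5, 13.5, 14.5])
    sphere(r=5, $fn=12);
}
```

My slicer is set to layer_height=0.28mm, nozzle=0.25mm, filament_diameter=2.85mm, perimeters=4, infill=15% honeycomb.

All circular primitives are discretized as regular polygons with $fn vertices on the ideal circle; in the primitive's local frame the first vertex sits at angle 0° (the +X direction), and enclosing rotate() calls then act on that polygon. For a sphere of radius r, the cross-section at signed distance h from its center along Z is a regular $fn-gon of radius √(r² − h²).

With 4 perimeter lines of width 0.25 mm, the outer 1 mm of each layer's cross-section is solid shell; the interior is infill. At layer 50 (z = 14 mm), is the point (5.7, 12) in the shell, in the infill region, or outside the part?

At z = 14 mm: the sphere is absent (|z−center|=9.000 > r=5); the sphere at (5.5, 13.5): section is a regular 12-gon, circumradius = √(r²−h²) = √(5²−0.5²) = 4.975; Merging all regions: only the r=5 sphere at (5.5, 13.5) is present, so the union is just that shape — 1 connected region. Overall, the cross-section is a single solid region. The nearest boundary edge runs (5.50, 8.53)→(7.99, 9.19); distance from the point to it = 3.30 mm. The point is inside the cross-section and 3.30 mm from the nearest boundary — more than the 1 mm shell width (4 × 0.25), so it's in the infill interior.

infill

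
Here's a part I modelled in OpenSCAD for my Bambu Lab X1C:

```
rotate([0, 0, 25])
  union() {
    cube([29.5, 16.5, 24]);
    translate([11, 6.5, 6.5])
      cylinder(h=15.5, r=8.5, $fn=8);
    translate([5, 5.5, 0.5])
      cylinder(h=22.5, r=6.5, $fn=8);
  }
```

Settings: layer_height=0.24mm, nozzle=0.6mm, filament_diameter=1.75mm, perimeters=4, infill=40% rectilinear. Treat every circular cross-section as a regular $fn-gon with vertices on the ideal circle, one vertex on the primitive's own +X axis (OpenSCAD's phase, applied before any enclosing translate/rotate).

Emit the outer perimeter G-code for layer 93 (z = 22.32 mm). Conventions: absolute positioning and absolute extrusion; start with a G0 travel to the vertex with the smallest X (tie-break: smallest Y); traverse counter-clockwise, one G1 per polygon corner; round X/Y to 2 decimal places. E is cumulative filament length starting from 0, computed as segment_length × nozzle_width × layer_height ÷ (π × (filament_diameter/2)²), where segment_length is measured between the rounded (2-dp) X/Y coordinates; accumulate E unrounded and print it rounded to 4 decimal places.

G0 X-6.97 Y14.95 Z22.32
G1 X-3.85 Y8.27 E0.4414
G1 X-3.68 Y4.35 E0.6763
G1 X-0.79 Y1.70 E0.9110
G1 X0.00 Y0.00 E1.0233
G1 X2.34 Y1.09 E1.1778
G1 X4.95 Y1.21 E1.3342
G1 X6.72 Y3.13 E1.4906
G1 X26.74 Y12.47 E2.8132
G1 X19.76 Y27.42 E3.8009
G1 X-6.97 Y14.95 E5.5668

At z = 22.32 mm: the 29.5×16.5 cube contributes its full rectangle; the cylinder at (11, 6.5) is not intersected at this z (z outside [6.5, 22]); the r=6.5 cylinder at (5, 5.5) contributes a regular 8-gon of circumradius 6.5; Combining (union): the regions partially overlap (shared area 111.65 mm²), so overlapping operands fuse into one piece — 1 connected region; (whole slice rotated 25° about Z — lengths, areas and connectivity unchanged). The outline is a single polygon with 10 vertices. Extrusion per mm of travel: 0.6 × 0.24 / (π × 0.875²) = 0.059868. Accumulating E over each segment gives final E = 5.5668.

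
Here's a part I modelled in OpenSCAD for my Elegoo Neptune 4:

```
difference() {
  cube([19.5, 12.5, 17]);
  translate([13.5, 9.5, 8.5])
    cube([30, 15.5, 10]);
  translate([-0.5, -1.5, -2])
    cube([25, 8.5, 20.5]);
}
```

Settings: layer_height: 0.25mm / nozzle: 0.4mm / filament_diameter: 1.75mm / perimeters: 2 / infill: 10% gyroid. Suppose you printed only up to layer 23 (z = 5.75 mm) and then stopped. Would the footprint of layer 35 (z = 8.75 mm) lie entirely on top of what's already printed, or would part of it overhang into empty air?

Compare the two slices. At z = 5.75: the cube (footprint 19.5×12.5) is included at this height (area 243.75 mm²); the cube at (13.5, 9.5) is not intersected at this z (z outside [8.5, 18.5]); the cube at (-0.5, -1.5) (footprint 25×8.5) is included at this height (area 212.50 mm²); After the difference (first − rest): starting from the 19.5×12.5 cube (243.75 mm²), the 25×8.5 cube at (-0.5, -1.5) partially overlaps it — only the 136.50 mm² overlap (of its 212.50 mm²) is removed, clipping the outline — area = 107.25 mm². At z = 8.75: the cube (footprint 19.5×12.5) is included at this height (area 243.75 mm²); the 30×15.5 cube at (13.5, 9.5) contributes its full rectangle (area 465.00 mm²); the 25×8.5 cube at (-0.5, -1.5) contributes its full rectangle (area 212.50 mm²); After the difference (first − rest): starting from the 19.5×12.5 cube (243.75 mm²), the 30×15.5 cube at (13.5, 9.5) partially overlaps it — only the 18.00 mm² overlap (of its 465.00 mm²) is removed, clipping the outline; the 25×8.5 cube at (-0.5, -1.5) partially overlaps it — only the 136.50 mm² overlap (of its 212.50 mm²) is removed, clipping the outline — area = 89.25 mm². Checking containment: the cross-section at z = 8.75 is a subset of the cross-section at z = 5.75.

entirely on top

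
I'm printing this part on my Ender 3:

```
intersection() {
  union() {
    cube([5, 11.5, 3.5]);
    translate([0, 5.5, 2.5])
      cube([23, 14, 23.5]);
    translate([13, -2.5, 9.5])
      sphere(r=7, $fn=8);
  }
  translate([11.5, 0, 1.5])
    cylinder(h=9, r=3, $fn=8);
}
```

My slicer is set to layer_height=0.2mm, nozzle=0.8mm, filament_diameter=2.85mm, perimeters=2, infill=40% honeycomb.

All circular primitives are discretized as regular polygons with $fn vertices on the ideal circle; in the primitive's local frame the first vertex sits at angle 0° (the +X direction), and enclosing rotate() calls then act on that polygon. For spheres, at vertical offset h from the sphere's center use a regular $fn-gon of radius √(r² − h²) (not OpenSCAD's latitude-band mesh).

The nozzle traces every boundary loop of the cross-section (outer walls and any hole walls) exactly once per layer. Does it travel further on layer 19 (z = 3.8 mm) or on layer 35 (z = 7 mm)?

Layer 19 (z = 3.8): the cube is not intersected at this z (z outside [0, 3.5]); the 23×14 cube at (0, 5.5) contributes its full rectangle (perimeter 74.00 mm); the r=7 sphere at (13, -2.5) slices to a regular 8-gon of circumradius 4.063 (√(r²−h²) with h=5.7 from center) (perimeter = 2·8·4.063·sin(180°/8) = 24.88 mm); Combining (union): the 2 present regions are separate (no shared area or edge), so areas and boundary lengths simply add and each stays a separate island — boundary = 98.88 mm; the r=3 cylinder at (11.5, 0) gives a regular 8-gon of circumradius 3 (constant along its height) (perimeter = 2·8·3.000·sin(180°/8) = 18.37 mm); Taking the intersection: the r=3 cylinder at (11.5, 0) partially overlaps the result so far; clipping to the common part keeps 15.89 mm² — boundary = 15.04 mm. So its perimeter = 15.04 mm. Layer 35 (z = 7): the cube is absent (z outside [0, 3.5]); the cube at (0, 5.5) (footprint 23×14) is included at this height (perimeter 74.00 mm); the r=7 sphere at (13, -2.5) slices to a regular 8-gon of circumradius 6.538 (√(r²−h²) with h=2.5 from center) (perimeter = 2·8·6.538·sin(180°/8) = 40.03 mm); Merging all regions: the 2 present regions are separate (no shared area or edge), so areas and boundary lengths simply add and each stays a separate island — boundary = 114.03 mm; the cylinder at (11.5, 0): section is a regular 8-gon, circumradius r=3 (perimeter = 2·8·3.000·sin(180°/8) = 18.37 mm); Keeping only the common overlap: the r=3 cylinder at (11.5, 0) lies inside that combined region, so the common part is the r=3 cylinder at (11.5, 0) itself — boundary = 18.37 mm. So its perimeter = 18.37 mm. Layer 35 is larger (18.37 vs 15.04 mm).

layer 35 (z = 7 mm)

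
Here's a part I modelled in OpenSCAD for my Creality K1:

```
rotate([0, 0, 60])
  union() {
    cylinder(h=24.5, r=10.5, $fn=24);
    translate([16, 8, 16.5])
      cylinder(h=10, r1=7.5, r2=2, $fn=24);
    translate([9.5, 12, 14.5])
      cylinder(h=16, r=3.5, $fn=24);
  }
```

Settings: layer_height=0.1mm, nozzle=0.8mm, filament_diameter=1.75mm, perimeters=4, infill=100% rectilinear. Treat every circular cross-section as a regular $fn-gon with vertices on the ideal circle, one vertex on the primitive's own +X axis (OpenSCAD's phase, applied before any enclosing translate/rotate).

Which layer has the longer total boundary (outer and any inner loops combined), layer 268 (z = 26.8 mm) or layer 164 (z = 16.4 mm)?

Layer 268 (z = 26.8): the cylinder does not reach this height (z outside [0, 24.5]); the cone at (16, 8) does not reach this height (z outside [16.5, 26.5]); the r=3.5 cylinder at (9.5, 12) contributes a regular 24-gon of circumradius 3.5 (perimeter = 2·24·3.500·sin(180°/24) = 21.93 mm); Taking the union: only the r=3.5 cylinder at (9.5, 12) is present, so the union is just that shape — boundary = 21.93 mm; (rotated 60° about Z; rotation is an isometry so areas/perimeters/island counts are preserved). So its perimeter = 21.93 mm. Layer 164 (z = 16.4): the r=10.5 cylinder contributes a regular 24-gon of circumradius 10.5 (perimeter = 2·24·10.500·sin(180°/24) = 65.79 mm); the cone at (16, 8) is not intersected at this z (z outside [16.5, 26.5]); the cylinder at (9.5, 12): section is a regular 24-gon, circumradius r=3.5 (perimeter = 2·24·3.500·sin(180°/24) = 21.93 mm); Taking the union: the 2 present regions are separate (no shared area or edge), so areas and boundary lengths simply add and each stays a separate island — boundary = 87.71 mm; (whole slice rotated 60° about Z — lengths, areas and connectivity unchanged). So its perimeter = 87.71 mm. Layer 164 is larger (87.71 vs 21.93 mm).

layer 164 (z = 16.4 mm)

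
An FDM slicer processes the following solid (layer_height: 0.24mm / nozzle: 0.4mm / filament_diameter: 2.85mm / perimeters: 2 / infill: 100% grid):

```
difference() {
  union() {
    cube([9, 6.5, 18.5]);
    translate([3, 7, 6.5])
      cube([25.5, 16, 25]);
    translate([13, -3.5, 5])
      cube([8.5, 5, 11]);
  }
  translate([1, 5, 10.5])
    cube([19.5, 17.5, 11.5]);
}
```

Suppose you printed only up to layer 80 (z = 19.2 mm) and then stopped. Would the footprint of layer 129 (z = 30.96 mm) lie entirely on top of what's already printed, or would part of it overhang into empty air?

part overhangs

Compare the two slices. At z = 19.2: the cube does not reach this height (z outside [0, 18.5]); the cube at (3, 7) is present — its section is the full 25.5×16 rectangle (area 408.00 mm²); the cube at (13, -3.5) is not intersected at this z (z outside [5, 16]); Combining (union): only the 25.5×16 cube at (3, 7) is present, so the union is just that shape — area = 408.00 mm²; the cube at (1, 5) is present — its section is the full 19.5×17.5 rectangle (area 341.25 mm²); Taking the first minus the rest: starting from the result so far (408.00 mm²), the 19.5×17.5 cube at (1, 5) partially overlaps it — only the 271.25 mm² overlap (of its 341.25 mm²) is removed, clipping the outline — area = 136.75 mm². At z = 30.96: the cube does not reach this height (z outside [0, 18.5]); the 25.5×16 cube at (3, 7) contributes its full rectangle (area 408.00 mm²); the cube at (13, -3.5) is absent (z outside [5, 16]); Merging all regions: only the 25.5×16 cube at (3, 7) is present, so the union is just that shape — area = 408.00 mm²; the cube at (1, 5) is not intersected at this z (z outside [10.5, 22]); Subtracting the remaining from the first: none of the subtracted shapes is present at this height, so the result so far is unchanged — area = 408.00 mm². Checking containment: at z = 30.96 the cross-section extends beyond the z = 19.2 cross-section by about 271.25 mm².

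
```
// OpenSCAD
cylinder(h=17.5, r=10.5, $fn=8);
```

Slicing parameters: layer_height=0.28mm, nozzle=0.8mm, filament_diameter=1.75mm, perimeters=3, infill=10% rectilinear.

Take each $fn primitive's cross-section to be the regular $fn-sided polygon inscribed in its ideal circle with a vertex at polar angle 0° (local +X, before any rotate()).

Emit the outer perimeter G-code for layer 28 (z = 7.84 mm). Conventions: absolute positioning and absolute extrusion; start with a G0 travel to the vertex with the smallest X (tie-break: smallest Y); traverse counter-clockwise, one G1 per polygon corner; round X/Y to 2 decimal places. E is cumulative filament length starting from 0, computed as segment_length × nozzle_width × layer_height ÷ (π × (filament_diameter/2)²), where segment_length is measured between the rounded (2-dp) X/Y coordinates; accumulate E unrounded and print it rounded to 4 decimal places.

G0 X-10.50 Y0.00 Z7.84
G1 X-7.42 Y-7.42 E0.7482
G1 X0.00 Y-10.50 E1.4964
G1 X7.42 Y-7.42 E2.2445
G1 X10.50 Y0.00 E2.9927
G1 X7.42 Y7.42 E3.7409
G1 X0.00 Y10.50 E4.4891
G1 X-7.42 Y7.42 E5.2373
G1 X-10.50 Y0.00 E5.9854

At z = 7.84 mm: the cylinder: section is a regular 8-gon, circumradius r=10.5. The outline is a single polygon with 8 vertices. Extrusion per mm of travel: 0.8 × 0.28 / (π × 0.875²) = 0.093128. Accumulating E over each segment gives final E = 5.9854.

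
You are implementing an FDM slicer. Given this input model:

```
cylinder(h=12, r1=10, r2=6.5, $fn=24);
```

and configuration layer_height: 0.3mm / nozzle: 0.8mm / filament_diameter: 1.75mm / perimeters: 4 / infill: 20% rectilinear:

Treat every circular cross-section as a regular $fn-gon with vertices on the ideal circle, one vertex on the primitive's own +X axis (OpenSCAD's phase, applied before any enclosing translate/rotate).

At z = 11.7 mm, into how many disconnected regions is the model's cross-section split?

At z = 11.7 mm: the cone (r1=10→r2=6.5) has section circumradius 6.588 here — a regular 24-gon. The result has 1 disconnected region.

1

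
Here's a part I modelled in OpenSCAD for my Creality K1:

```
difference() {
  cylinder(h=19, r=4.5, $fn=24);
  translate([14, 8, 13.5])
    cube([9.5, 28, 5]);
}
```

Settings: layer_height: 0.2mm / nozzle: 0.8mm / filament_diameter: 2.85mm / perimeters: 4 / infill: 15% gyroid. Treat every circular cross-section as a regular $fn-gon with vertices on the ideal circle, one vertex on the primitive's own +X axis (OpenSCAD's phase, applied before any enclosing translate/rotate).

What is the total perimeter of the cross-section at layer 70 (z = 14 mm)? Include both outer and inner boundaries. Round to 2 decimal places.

28.19 mm

At z = 14 mm: the r=4.5 cylinder gives a regular 24-gon of circumradius 4.5 (constant along its height) (perimeter = 2·24·4.500·sin(180°/24) = 28.19 mm); the 9.5×28 cube at (14, 8) contributes its full rectangle (perimeter 75.00 mm); Subtracting the remaining from the first: starting from the r=4.5 cylinder, the 9.5×28 cube at (14, 8) misses the remaining region (no effect) — boundary = 28.19 mm. Overall, the cross-section is a single solid region. Total boundary length (outer) = 28.19 mm.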